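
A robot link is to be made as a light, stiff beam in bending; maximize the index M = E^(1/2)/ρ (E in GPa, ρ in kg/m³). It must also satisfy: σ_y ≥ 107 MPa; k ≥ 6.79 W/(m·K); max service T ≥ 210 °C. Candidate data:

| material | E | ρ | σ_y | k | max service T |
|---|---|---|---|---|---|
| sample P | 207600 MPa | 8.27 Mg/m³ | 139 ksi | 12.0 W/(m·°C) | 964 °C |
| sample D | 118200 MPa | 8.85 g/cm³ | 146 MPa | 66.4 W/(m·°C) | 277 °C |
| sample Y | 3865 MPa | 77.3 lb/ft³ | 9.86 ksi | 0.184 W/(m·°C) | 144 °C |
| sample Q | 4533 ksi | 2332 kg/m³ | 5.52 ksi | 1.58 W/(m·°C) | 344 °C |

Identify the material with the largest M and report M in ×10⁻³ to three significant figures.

sample P, M = 1.74×10⁻³

Screen on constraints: σ_y ≥ 107 MPa; k ≥ 6.79 W/(m·K); max service T ≥ 210 °C. Survivors: sample P, sample D.
Convert each candidate to consistent units, then evaluate M:
  sample P: E = 207.6 GPa, ρ = 8270 kg/m³
  sample D: E = 118.2 GPa, ρ = 8850 kg/m³
  sample P: M = 1.74×10⁻³
  sample D: M = 1.23×10⁻³
Highest index: sample P.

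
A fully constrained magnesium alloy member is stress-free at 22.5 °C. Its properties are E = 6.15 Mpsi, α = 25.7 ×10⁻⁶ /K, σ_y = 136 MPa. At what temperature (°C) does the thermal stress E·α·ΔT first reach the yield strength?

147 °C

E = 6.15 Mpsi = 42.40 GPa.
E·α·ΔT = 136.0 MPa ⇒ ΔT = 136.0 / (42.40×10³ × 25.7×10⁻⁶) = 124.8 K.
T = 22.5 + 124.8 = 147.3 °C.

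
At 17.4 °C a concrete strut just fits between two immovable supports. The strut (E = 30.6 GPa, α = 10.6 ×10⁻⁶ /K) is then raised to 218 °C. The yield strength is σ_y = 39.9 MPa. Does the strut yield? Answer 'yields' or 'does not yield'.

yields

ΔT = 200.6 K. Constrained thermal stress σ = E·α·ΔT = 30.60×10³ MPa × 10.6×10⁻⁶ × 200.6 = 65.1 MPa (compressive).
Compare to σ_y = 39.9 MPa: σ ≥ σ_y, so it yields.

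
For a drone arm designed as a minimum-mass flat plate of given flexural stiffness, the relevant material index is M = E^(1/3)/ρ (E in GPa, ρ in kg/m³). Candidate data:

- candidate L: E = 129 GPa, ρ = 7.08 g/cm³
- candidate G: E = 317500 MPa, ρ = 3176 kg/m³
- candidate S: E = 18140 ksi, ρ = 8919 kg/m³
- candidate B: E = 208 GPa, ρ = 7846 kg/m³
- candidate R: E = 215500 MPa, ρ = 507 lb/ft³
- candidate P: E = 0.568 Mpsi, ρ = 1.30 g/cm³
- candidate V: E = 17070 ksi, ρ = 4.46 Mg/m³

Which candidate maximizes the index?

candidate G

Normalizing units and computing the index:
  candidate L: E = 129.0 GPa, ρ = 7080 kg/m³
  candidate G: E = 317.5 GPa, ρ = 3176 kg/m³
  candidate S: E = 125.1 GPa, ρ = 8919 kg/m³
  candidate B: E = 208.0 GPa, ρ = 7846 kg/m³
  candidate R: E = 215.5 GPa, ρ = 8121 kg/m³
  candidate P: E = 3.916 GPa, ρ = 1300 kg/m³
  candidate V: E = 117.7 GPa, ρ = 4460 kg/m³
  candidate G: M = 2.15×10⁻³
  candidate P: M = 1.21×10⁻³
  candidate V: M = 1.10×10⁻³
  candidate B: M = 0.755×10⁻³
  candidate R: M = 0.738×10⁻³
  candidate L: M = 0.714×10⁻³
  candidate S: M = 0.561×10⁻³
Candidate G ranks first.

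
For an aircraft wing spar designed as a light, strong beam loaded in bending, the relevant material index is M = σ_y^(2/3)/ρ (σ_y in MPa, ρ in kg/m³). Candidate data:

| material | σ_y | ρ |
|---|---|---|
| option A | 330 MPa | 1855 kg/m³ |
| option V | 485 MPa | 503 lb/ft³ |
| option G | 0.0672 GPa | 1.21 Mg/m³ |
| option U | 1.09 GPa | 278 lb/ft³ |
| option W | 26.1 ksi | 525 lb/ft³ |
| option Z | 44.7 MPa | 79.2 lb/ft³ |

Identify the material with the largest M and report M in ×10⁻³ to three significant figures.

option A, M = 25.7×10⁻³

In SI units:
  option A: σ_y = 330.0 MPa, ρ = 1855 kg/m³
  option V: σ_y = 485.0 MPa, ρ = 8057 kg/m³
  option G: σ_y = 67.20 MPa, ρ = 1210 kg/m³
  option U: σ_y = 1090 MPa, ρ = 4453 kg/m³
  option W: σ_y = 180.0 MPa, ρ = 8410 kg/m³
  option Z: σ_y = 44.70 MPa, ρ = 1269 kg/m³
  option A: M = 25.7×10⁻³
  option U: M = 23.8×10⁻³
  option G: M = 13.7×10⁻³
  option Z: M = 9.93×10⁻³
  option V: M = 7.66×10⁻³
  option W: M = 3.79×10⁻³
The maximum is for option A.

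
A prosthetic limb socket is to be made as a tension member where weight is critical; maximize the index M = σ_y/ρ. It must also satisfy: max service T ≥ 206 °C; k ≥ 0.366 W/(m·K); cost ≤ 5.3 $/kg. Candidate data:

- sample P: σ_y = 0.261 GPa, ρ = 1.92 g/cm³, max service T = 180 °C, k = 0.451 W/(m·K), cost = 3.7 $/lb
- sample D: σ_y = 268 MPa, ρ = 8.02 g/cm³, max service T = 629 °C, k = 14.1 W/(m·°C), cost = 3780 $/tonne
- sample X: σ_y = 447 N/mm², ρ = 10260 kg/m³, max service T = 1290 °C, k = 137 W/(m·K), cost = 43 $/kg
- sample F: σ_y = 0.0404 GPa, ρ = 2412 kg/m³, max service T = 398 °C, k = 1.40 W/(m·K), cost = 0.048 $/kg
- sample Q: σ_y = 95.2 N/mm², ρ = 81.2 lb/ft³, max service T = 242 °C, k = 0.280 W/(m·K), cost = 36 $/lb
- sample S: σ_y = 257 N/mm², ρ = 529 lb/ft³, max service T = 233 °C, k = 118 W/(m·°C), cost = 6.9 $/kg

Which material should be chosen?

sample D

Screen on constraints: max service T ≥ 206 °C; k ≥ 0.366 W/(m·K); cost ≤ 5.3 $/kg. Survivors: sample D, sample F.
Putting every candidate on a common basis:
  sample D: σ_y = 268.0 MPa, ρ = 8020 kg/m³
  sample F: σ_y = 40.40 MPa, ρ = 2412 kg/m³
  sample D: M = 33.4 kN·m/kg
  sample F: M = 16.7 kN·m/kg
The maximum is for sample D.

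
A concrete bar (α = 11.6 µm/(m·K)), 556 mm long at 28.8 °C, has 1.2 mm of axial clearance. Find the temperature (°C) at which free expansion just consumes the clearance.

α·L₀·ΔT = 1.2 mm ⇒ ΔT = 1.2 / (11.6×10⁻⁶ × 556.0) = 186.1 K.
T = 28.8 + 186.1 = 214.9 °C.

215 °C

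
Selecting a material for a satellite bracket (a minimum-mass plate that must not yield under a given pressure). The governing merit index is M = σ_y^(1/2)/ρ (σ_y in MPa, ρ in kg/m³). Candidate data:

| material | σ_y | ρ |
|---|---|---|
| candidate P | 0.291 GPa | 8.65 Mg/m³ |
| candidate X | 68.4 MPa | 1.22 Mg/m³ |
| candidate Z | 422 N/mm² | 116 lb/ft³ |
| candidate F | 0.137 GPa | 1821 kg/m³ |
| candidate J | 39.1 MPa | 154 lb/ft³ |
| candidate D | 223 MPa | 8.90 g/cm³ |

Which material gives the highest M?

candidate Z

Normalizing units and computing the index:
  candidate P: σ_y = 291.0 MPa, ρ = 8650 kg/m³
  candidate X: σ_y = 68.40 MPa, ρ = 1220 kg/m³
  candidate Z: σ_y = 422.0 MPa, ρ = 1858 kg/m³
  candidate F: σ_y = 137.0 MPa, ρ = 1821 kg/m³
  candidate J: σ_y = 39.10 MPa, ρ = 2467 kg/m³
  candidate D: σ_y = 223.0 MPa, ρ = 8900 kg/m³
  candidate Z: M = 11.1×10⁻³
  candidate X: M = 6.78×10⁻³
  candidate F: M = 6.43×10⁻³
  candidate J: M = 2.53×10⁻³
  candidate P: M = 1.97×10⁻³
  candidate D: M = 1.68×10⁻³
Highest index: candidate Z.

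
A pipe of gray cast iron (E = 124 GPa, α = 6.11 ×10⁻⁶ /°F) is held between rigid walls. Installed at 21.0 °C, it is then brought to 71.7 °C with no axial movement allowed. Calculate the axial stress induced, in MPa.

α = 6.11×10⁻⁶/°F × 9/5 = 11.0×10⁻⁶/K.
ΔT = 50.70 K. Constrained thermal stress σ = E·α·ΔT = 124.0×10³ MPa × 11.0×10⁻⁶ × 50.70 = 69.1 MPa (compressive).

69.1 MPa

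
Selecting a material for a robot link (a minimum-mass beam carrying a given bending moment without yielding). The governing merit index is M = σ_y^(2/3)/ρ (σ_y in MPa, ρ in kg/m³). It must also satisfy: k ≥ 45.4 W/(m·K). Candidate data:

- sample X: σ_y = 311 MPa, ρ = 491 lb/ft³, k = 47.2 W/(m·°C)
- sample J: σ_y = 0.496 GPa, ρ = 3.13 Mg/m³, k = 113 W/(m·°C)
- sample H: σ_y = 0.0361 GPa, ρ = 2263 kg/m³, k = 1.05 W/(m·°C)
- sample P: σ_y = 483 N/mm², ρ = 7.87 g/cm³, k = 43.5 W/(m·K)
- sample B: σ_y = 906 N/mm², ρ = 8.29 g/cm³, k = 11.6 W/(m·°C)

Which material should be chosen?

sample J

Screen on constraints: k ≥ 45.4 W/(m·K). Survivors: sample X, sample J.
Normalizing units and computing the index:
  sample X: σ_y = 311.0 MPa, ρ = 7865 kg/m³
  sample J: σ_y = 496.0 MPa, ρ = 3130 kg/m³
  sample J: M = 20.0×10⁻³
  sample X: M = 5.84×10⁻³
Sample J has the largest M.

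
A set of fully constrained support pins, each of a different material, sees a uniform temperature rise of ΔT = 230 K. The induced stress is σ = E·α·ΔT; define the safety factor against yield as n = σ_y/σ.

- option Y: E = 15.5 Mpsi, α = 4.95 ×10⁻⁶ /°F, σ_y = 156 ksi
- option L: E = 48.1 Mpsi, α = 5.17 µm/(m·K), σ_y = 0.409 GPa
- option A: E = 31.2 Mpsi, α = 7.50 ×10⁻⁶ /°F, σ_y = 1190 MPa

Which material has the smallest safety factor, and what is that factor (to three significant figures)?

option L, n = 1.04

Converting E to GPa, α to ×10⁻⁶/K, σ_y to MPa, then σ and n for each:
  option Y: E = 106.9, α = 8.91, σ_y = 1076 → σ = 219 MPa, n = 4.91
  option L: E = 331.6, α = 5.17, σ_y = 409.0 → σ = 394 MPa, n = 1.04
  option A: E = 215.1, α = 13.5, σ_y = 1190 → σ = 668 MPa, n = 1.78
Option L has the lowest safety factor, n = 1.04.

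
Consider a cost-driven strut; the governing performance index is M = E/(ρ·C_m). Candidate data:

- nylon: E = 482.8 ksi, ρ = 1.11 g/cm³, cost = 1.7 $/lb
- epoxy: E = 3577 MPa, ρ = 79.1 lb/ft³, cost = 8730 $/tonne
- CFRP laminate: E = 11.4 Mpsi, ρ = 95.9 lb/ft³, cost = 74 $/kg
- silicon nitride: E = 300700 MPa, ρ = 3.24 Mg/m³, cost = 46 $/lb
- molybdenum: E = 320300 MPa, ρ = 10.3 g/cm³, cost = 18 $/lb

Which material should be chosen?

Putting every candidate on a common basis:
  nylon: E = 3.329 GPa, ρ = 1110 kg/m³, cost = 3.748 $/kg
  epoxy: E = 3.577 GPa, ρ = 1267 kg/m³, cost = 8.730 $/kg
  CFRP laminate: E = 78.60 GPa, ρ = 1536 kg/m³, cost = 74.00 $/kg
  silicon nitride: E = 300.7 GPa, ρ = 3240 kg/m³, cost = 101.4 $/kg
  molybdenum: E = 320.3 GPa, ρ = 10300 kg/m³, cost = 39.68 $/kg
  silicon nitride: M = 0.915 MN·m per $
  nylon: M = 0.800 MN·m per $
  molybdenum: M = 0.784 MN·m per $
  CFRP laminate: M = 0.691 MN·m per $
  epoxy: M = 0.323 MN·m per $
Silicon nitride has the largest M.

silicon nitride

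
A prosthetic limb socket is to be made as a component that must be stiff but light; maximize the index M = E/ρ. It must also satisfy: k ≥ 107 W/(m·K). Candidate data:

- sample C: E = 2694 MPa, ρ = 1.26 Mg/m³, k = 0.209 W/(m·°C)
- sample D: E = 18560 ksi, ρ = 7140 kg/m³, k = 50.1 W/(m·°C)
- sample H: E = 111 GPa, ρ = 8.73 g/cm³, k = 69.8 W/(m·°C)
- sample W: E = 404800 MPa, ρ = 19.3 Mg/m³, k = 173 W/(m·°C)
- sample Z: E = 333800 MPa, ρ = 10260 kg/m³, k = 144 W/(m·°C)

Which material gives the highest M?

sample Z

Screen on constraints: k ≥ 107 W/(m·K). Survivors: sample W, sample Z.
Putting every candidate on a common basis:
  sample W: E = 404.8 GPa, ρ = 19300 kg/m³
  sample Z: E = 333.8 GPa, ρ = 10260 kg/m³
  sample Z: M = 32.5 MN·m/kg
  sample W: M = 21.0 MN·m/kg
Sample Z has the largest M.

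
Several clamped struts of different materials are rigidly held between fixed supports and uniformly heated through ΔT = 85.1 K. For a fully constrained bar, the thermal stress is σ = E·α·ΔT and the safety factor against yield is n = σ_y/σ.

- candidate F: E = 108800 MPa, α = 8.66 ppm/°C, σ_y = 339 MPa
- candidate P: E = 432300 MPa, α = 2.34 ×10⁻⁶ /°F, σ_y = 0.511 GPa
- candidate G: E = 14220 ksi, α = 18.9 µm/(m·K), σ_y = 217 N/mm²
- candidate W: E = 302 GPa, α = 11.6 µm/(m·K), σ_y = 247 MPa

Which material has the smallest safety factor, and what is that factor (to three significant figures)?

In consistent units (E in GPa, α in ×10⁻⁶/K, σ_y in MPa):
  candidate F: E = 108.8, α = 8.66, σ_y = 339.0 → σ = 80.2 MPa, n = 4.23
  candidate P: E = 432.3, α = 4.21, σ_y = 511.0 → σ = 155 MPa, n = 3.30
  candidate G: E = 98.04, α = 18.9, σ_y = 217.0 → σ = 158 MPa, n = 1.38
  candidate W: E = 302.0, α = 11.6, σ_y = 247.0 → σ = 298 MPa, n = 0.829
The minimum is candidate W at n = 0.829.

candidate W, n = 0.829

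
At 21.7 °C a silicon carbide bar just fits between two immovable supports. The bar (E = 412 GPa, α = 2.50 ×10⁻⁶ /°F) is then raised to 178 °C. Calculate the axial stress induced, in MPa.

α = 2.50×10⁻⁶/°F × 9/5 = 4.50×10⁻⁶/K.
ΔT = 156.3 K. Constrained thermal stress σ = E·α·ΔT = 412.0×10³ MPa × 4.50×10⁻⁶ × 156.3 = 290 MPa (compressive).

290 MPa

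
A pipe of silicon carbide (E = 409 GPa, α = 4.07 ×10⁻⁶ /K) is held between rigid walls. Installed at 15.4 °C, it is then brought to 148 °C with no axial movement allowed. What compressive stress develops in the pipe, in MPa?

ΔT = 132.6 K. Constrained thermal stress σ = E·α·ΔT = 409.0×10³ MPa × 4.07×10⁻⁶ × 132.6 = 221 MPa (compressive).

221 MPa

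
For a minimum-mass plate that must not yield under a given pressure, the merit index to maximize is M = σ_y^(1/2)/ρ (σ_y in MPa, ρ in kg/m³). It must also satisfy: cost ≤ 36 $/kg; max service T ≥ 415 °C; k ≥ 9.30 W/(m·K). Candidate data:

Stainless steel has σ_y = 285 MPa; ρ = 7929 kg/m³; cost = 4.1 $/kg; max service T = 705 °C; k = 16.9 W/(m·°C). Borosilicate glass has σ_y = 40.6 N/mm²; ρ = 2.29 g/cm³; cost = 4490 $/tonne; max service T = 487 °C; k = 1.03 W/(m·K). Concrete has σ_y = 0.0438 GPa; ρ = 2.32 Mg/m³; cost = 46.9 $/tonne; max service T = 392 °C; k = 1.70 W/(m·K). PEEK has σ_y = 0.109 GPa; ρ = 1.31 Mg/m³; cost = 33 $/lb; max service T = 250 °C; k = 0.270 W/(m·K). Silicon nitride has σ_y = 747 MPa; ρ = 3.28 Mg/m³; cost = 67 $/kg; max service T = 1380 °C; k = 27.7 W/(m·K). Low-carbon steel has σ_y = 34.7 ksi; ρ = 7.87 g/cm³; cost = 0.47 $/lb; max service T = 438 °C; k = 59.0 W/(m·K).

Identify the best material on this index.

stainless steel

Screen on constraints: cost ≤ 36 $/kg; max service T ≥ 415 °C; k ≥ 9.30 W/(m·K). Survivors: stainless steel, low-carbon steel.
In SI units:
  stainless steel: σ_y = 285.0 MPa, ρ = 7929 kg/m³
  low-carbon steel: σ_y = 239.2 MPa, ρ = 7870 kg/m³
  stainless steel: M = 2.13×10⁻³
  low-carbon steel: M = 1.97×10⁻³
Highest index: stainless steel.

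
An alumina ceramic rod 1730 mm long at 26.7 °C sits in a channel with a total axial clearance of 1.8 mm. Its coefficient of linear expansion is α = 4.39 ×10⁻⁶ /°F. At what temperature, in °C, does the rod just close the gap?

158 °C

α = 4.39×10⁻⁶/°F × 9/5 = 7.90×10⁻⁶/K.
α·L₀·ΔT = 1.8 mm ⇒ ΔT = 1.8 / (7.90×10⁻⁶ × 1730.0) = 131.7 K.
T = 26.7 + 131.7 = 158.4 °C.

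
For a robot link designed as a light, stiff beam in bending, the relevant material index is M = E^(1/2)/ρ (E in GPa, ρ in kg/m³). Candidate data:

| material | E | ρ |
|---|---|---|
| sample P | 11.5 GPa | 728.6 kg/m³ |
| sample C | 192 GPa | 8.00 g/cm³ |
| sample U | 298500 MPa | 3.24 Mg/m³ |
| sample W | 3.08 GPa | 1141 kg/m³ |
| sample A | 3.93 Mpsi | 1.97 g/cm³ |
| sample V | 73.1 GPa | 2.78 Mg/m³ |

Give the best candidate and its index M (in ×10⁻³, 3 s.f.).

sample U, M = 5.33×10⁻³

Normalizing units and computing the index:
  sample P: E = 11.50 GPa, ρ = 728.6 kg/m³
  sample C: E = 192.0 GPa, ρ = 8000 kg/m³
  sample U: E = 298.5 GPa, ρ = 3240 kg/m³
  sample W: E = 3.080 GPa, ρ = 1141 kg/m³
  sample A: E = 27.10 GPa, ρ = 1970 kg/m³
  sample V: E = 73.10 GPa, ρ = 2780 kg/m³
  sample U: M = 5.33×10⁻³
  sample P: M = 4.65×10⁻³
  sample V: M = 3.08×10⁻³
  sample A: M = 2.64×10⁻³
  sample C: M = 1.73×10⁻³
  sample W: M = 1.54×10⁻³
Highest index: sample U.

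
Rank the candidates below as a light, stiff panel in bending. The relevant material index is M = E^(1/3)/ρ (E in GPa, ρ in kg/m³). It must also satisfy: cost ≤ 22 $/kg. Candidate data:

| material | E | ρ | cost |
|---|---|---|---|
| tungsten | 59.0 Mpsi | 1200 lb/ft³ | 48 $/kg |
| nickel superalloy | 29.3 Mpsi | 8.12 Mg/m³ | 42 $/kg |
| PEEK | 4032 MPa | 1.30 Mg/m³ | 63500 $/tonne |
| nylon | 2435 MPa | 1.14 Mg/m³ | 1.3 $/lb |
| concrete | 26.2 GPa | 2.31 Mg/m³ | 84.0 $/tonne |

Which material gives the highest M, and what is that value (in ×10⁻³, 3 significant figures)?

concrete, M = 1.29×10⁻³

Screen on constraints: cost ≤ 22 $/kg. Survivors: nylon, concrete.
Convert each candidate to consistent units, then evaluate M:
  nylon: E = 2.435 GPa, ρ = 1140 kg/m³
  concrete: E = 26.20 GPa, ρ = 2310 kg/m³
  concrete: M = 1.29×10⁻³
  nylon: M = 1.18×10⁻³
Highest index: concrete.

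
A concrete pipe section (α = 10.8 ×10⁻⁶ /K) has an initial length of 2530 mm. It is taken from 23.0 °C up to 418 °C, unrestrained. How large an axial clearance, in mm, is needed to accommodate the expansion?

10.8 mm

ΔT = 418 − 23.0 = 395.0 K.
ΔL = α·L₀·ΔT = 10.8×10⁻⁶ × 2530 mm × 395.0 K = 10.8 mm.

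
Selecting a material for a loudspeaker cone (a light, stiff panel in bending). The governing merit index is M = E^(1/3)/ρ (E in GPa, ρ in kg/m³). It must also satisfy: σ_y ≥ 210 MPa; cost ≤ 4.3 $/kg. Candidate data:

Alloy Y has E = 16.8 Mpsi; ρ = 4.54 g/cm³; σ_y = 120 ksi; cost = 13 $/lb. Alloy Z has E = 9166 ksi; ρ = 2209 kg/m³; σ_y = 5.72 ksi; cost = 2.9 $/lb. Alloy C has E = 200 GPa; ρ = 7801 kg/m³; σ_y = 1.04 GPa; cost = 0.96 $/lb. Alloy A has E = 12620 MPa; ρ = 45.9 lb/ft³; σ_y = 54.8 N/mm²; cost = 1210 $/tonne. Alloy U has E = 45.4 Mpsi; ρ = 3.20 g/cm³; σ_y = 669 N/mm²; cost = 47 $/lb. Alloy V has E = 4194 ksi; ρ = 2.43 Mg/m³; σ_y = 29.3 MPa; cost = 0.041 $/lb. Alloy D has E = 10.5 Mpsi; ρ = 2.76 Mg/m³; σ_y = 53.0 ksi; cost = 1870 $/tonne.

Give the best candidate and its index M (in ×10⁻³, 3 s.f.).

alloy D, M = 1.51×10⁻³

Screen on constraints: σ_y ≥ 210 MPa; cost ≤ 4.3 $/kg. Survivors: alloy C, alloy D.
Putting every candidate on a common basis:
  alloy C: E = 200.0 GPa, ρ = 7801 kg/m³
  alloy D: E = 72.39 GPa, ρ = 2760 kg/m³
  alloy D: M = 1.51×10⁻³
  alloy C: M = 0.750×10⁻³
Alloy D ranks first.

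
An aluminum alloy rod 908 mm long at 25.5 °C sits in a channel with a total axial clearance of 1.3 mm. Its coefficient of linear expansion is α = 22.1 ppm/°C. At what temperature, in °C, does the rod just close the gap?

α·L₀·ΔT = 1.3 mm ⇒ ΔT = 1.3 / (22.1×10⁻⁶ × 908.0) = 64.78 K.
T = 25.5 + 64.78 = 90.28 °C.

90.3 °C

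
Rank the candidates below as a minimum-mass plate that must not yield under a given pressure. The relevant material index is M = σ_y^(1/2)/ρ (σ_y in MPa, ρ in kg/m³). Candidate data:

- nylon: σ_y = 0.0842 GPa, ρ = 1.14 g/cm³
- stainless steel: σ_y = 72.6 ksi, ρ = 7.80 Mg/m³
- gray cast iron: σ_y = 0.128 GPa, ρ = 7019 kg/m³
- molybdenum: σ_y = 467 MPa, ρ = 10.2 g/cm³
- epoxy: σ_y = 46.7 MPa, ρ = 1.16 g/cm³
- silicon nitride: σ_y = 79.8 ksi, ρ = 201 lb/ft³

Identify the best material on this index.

After converting to SI:
  nylon: σ_y = 84.20 MPa, ρ = 1140 kg/m³
  stainless steel: σ_y = 500.6 MPa, ρ = 7800 kg/m³
  gray cast iron: σ_y = 128.0 MPa, ρ = 7019 kg/m³
  molybdenum: σ_y = 467.0 MPa, ρ = 10200 kg/m³
  epoxy: σ_y = 46.70 MPa, ρ = 1160 kg/m³
  silicon nitride: σ_y = 550.2 MPa, ρ = 3220 kg/m³
  nylon: M = 8.05×10⁻³
  silicon nitride: M = 7.29×10⁻³
  epoxy: M = 5.89×10⁻³
  stainless steel: M = 2.87×10⁻³
  molybdenum: M = 2.12×10⁻³
  gray cast iron: M = 1.61×10⁻³
Nylon has the largest M.

nylon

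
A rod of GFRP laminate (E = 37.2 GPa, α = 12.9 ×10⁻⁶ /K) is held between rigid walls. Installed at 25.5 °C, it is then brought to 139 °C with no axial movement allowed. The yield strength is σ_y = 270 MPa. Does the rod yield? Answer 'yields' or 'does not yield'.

ΔT = 113.5 K. Constrained thermal stress σ = E·α·ΔT = 37.20×10³ MPa × 12.9×10⁻⁶ × 113.5 = 54.5 MPa (compressive).
Compare to σ_y = 270 MPa: σ < σ_y, so it does not yield.

does not yield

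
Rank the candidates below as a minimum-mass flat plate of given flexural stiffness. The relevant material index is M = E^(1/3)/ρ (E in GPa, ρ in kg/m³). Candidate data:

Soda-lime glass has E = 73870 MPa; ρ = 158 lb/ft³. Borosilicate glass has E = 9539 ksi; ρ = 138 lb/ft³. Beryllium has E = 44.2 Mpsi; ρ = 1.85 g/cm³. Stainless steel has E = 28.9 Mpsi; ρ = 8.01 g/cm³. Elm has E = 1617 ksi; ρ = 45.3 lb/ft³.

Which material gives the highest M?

After converting to SI:
  soda-lime glass: E = 73.87 GPa, ρ = 2531 kg/m³
  borosilicate glass: E = 65.77 GPa, ρ = 2211 kg/m³
  beryllium: E = 304.7 GPa, ρ = 1850 kg/m³
  stainless steel: E = 199.3 GPa, ρ = 8010 kg/m³
  elm: E = 11.15 GPa, ρ = 725.6 kg/m³
  beryllium: M = 3.64×10⁻³
  elm: M = 3.08×10⁻³
  borosilicate glass: M = 1.83×10⁻³
  soda-lime glass: M = 1.66×10⁻³
  stainless steel: M = 0.729×10⁻³
The maximum is for beryllium.

beryllium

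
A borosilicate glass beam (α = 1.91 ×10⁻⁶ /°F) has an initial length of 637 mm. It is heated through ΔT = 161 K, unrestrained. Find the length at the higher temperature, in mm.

Convert α: 1.91×10⁻⁶/°F × (9/5) = 3.44×10⁻⁶/K.
ΔL = α·L₀·ΔT = 3.44×10⁻⁶ × 637 mm × 161.0 K = 0.353 mm.
L = L₀ + ΔL = 637 + 0.353 = 637.35 mm.

637.35 mm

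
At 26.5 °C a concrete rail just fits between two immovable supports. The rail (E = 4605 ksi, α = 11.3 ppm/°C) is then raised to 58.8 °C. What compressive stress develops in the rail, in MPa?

11.6 MPa

E = 4605 ksi = 31.75 GPa.
ΔT = 32.30 K. Constrained thermal stress σ = E·α·ΔT = 31.75×10³ MPa × 11.3×10⁻⁶ × 32.30 = 11.6 MPa (compressive).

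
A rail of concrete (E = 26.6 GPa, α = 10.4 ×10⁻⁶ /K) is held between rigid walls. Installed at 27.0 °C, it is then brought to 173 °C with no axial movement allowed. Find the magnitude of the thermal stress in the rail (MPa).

40.4 MPa

ΔT = 146.0 K. Constrained thermal stress σ = E·α·ΔT = 26.60×10³ MPa × 10.4×10⁻⁶ × 146.0 = 40.4 MPa (compressive).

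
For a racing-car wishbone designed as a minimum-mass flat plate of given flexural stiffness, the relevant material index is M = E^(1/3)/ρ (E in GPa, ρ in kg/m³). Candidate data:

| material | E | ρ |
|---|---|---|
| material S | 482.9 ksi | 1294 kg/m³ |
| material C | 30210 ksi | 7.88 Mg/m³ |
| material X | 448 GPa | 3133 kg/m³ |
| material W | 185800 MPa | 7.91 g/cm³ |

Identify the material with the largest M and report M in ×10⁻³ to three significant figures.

material X, M = 2.44×10⁻³

After converting to SI:
  material S: E = 3.329 GPa, ρ = 1294 kg/m³
  material C: E = 208.3 GPa, ρ = 7880 kg/m³
  material X: E = 448.0 GPa, ρ = 3133 kg/m³
  material W: E = 185.8 GPa, ρ = 7910 kg/m³
  material X: M = 2.44×10⁻³
  material S: M = 1.15×10⁻³
  material C: M = 0.752×10⁻³
  material W: M = 0.721×10⁻³
Material X ranks first.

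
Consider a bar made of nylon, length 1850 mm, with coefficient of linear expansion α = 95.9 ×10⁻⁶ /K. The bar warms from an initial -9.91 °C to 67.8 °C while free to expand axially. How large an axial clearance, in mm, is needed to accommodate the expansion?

13.8 mm

ΔT = 67.8 − (-9.91) = 77.71 K.
ΔL = α·L₀·ΔT = 95.9×10⁻⁶ × 1850 mm × 77.71 K = 13.8 mm.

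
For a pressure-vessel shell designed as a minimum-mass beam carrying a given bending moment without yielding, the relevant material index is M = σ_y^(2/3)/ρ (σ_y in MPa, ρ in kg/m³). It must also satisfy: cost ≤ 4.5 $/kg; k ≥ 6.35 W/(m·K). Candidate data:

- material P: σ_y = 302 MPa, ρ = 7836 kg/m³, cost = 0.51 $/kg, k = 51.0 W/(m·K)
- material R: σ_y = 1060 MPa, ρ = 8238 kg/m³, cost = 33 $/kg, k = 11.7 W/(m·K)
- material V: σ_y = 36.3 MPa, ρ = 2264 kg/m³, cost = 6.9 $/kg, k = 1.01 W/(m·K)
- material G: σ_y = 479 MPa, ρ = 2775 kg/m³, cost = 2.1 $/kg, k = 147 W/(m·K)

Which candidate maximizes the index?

material G

Screen on constraints: cost ≤ 4.5 $/kg; k ≥ 6.35 W/(m·K). Survivors: material P, material G.
Evaluate M for each candidate:
  material G: M = 22.1×10⁻³
  material P: M = 5.74×10⁻³
Material G ranks first.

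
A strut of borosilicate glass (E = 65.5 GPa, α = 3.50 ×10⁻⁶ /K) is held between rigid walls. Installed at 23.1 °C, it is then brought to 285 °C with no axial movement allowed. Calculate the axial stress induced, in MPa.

60.0 MPa

ΔT = 261.9 K. Constrained thermal stress σ = E·α·ΔT = 65.50×10³ MPa × 3.50×10⁻⁶ × 261.9 = 60.0 MPa (compressive).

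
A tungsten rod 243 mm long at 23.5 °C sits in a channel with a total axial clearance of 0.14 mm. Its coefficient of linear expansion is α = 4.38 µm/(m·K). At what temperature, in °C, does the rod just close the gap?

α·L₀·ΔT = 0.14 mm ⇒ ΔT = 0.14 / (4.38×10⁻⁶ × 243.0) = 131.5 K.
T = 23.5 + 131.5 = 155.0 °C.

155 °C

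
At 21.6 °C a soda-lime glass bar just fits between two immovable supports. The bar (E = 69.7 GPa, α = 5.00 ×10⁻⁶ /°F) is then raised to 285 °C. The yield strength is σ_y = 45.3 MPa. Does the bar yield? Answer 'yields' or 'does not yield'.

yields

α = 5.00×10⁻⁶/°F × 9/5 = 9.00×10⁻⁶/K.
ΔT = 263.4 K. Constrained thermal stress σ = E·α·ΔT = 69.70×10³ MPa × 9.00×10⁻⁶ × 263.4 = 165 MPa (compressive).
Compare to σ_y = 45.3 MPa: σ ≥ σ_y, so it yields.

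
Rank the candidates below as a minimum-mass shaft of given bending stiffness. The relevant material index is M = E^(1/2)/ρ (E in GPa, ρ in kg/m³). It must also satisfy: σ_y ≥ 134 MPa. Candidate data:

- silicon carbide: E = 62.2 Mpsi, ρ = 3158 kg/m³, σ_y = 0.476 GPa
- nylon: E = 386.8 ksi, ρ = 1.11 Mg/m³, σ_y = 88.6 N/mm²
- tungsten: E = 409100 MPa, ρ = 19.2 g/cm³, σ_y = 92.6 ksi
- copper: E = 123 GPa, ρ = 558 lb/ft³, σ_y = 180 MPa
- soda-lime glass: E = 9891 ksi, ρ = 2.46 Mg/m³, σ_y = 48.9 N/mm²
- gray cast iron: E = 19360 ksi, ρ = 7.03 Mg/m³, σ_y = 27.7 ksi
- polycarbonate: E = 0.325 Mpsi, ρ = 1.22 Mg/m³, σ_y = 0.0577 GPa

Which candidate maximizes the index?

Screen on constraints: σ_y ≥ 134 MPa. Survivors: silicon carbide, tungsten, copper, gray cast iron.
Normalizing units and computing the index:
  silicon carbide: E = 428.9 GPa, ρ = 3158 kg/m³
  tungsten: E = 409.1 GPa, ρ = 19200 kg/m³
  copper: E = 123.0 GPa, ρ = 8938 kg/m³
  gray cast iron: E = 133.5 GPa, ρ = 7030 kg/m³
  silicon carbide: M = 6.56×10⁻³
  gray cast iron: M = 1.64×10⁻³
  copper: M = 1.24×10⁻³
  tungsten: M = 1.05×10⁻³
Silicon carbide has the largest M.

silicon carbide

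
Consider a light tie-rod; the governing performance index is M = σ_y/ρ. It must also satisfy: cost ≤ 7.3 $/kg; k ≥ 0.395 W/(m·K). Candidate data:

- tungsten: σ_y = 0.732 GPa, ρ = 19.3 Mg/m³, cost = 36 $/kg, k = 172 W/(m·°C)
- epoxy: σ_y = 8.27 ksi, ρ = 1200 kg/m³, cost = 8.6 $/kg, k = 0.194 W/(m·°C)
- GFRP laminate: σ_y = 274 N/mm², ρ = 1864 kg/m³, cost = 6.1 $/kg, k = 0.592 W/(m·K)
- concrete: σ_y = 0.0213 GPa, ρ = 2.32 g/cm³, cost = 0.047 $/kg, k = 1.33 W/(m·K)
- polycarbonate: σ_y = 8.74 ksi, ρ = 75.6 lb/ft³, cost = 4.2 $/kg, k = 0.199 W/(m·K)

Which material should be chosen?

GFRP laminate

Screen on constraints: cost ≤ 7.3 $/kg; k ≥ 0.395 W/(m·K). Survivors: GFRP laminate, concrete.
Putting every candidate on a common basis:
  GFRP laminate: σ_y = 274.0 MPa, ρ = 1864 kg/m³
  concrete: σ_y = 21.30 MPa, ρ = 2320 kg/m³
  GFRP laminate: M = 147 kN·m/kg
  concrete: M = 9.18 kN·m/kg
GFRP laminate ranks first.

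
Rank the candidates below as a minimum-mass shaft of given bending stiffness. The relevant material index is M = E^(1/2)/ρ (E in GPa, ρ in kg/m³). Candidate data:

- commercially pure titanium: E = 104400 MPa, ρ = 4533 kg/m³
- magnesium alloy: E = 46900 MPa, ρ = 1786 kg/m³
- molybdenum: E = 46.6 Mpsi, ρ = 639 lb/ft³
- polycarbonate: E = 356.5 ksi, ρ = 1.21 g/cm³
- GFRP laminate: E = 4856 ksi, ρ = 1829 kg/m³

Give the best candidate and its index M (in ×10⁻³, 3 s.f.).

After converting to SI:
  commercially pure titanium: E = 104.4 GPa, ρ = 4533 kg/m³
  magnesium alloy: E = 46.90 GPa, ρ = 1786 kg/m³
  molybdenum: E = 321.3 GPa, ρ = 10240 kg/m³
  polycarbonate: E = 2.458 GPa, ρ = 1210 kg/m³
  GFRP laminate: E = 33.48 GPa, ρ = 1829 kg/m³
  magnesium alloy: M = 3.83×10⁻³
  GFRP laminate: M = 3.16×10⁻³
  commercially pure titanium: M = 2.25×10⁻³
  molybdenum: M = 1.75×10⁻³
  polycarbonate: M = 1.30×10⁻³
Magnesium alloy has the largest M.

magnesium alloy, M = 3.83×10⁻³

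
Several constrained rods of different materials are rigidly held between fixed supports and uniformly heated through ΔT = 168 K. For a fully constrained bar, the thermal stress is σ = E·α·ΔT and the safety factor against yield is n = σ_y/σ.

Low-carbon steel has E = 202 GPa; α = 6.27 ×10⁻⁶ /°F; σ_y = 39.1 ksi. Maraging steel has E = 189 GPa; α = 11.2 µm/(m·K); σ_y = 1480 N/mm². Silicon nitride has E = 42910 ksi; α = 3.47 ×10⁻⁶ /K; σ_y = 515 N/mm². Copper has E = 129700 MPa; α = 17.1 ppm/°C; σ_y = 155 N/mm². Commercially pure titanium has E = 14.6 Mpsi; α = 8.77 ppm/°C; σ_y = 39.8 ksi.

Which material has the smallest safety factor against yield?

copper

Converting E to GPa, α to ×10⁻⁶/K, σ_y to MPa, then σ and n for each:
  low-carbon steel: E = 202.0, α = 11.3, σ_y = 269.6 → σ = 383 MPa, n = 0.704
  maraging steel: E = 189.0, α = 11.2, σ_y = 1480 → σ = 356 MPa, n = 4.16
  silicon nitride: E = 295.9, α = 3.47, σ_y = 515.0 → σ = 172 MPa, n = 2.99
  copper: E = 129.7, α = 17.1, σ_y = 155.0 → σ = 373 MPa, n = 0.416
  commercially pure titanium: E = 100.7, α = 8.77, σ_y = 274.4 → σ = 148 MPa, n = 1.85
Copper has the lowest safety factor, n = 0.416.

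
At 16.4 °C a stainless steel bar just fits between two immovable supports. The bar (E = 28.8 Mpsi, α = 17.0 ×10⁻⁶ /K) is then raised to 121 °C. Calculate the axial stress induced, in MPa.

E = 28.8 Mpsi = 198.6 GPa.
ΔT = 104.6 K. Constrained thermal stress σ = E·α·ΔT = 198.6×10³ MPa × 17.0×10⁻⁶ × 104.6 = 353 MPa (compressive).

353 MPa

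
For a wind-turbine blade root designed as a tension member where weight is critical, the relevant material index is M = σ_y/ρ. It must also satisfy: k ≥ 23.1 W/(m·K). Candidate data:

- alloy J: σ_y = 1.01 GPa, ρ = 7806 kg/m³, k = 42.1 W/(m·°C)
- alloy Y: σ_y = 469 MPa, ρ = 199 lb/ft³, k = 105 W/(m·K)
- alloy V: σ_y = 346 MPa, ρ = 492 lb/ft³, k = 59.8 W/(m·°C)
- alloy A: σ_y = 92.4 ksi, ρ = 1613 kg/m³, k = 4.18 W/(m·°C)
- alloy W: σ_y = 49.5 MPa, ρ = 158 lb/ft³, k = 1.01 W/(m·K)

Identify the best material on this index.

alloy Y

Screen on constraints: k ≥ 23.1 W/(m·K). Survivors: alloy J, alloy Y, alloy V.
Normalizing units and computing the index:
  alloy J: σ_y = 1010 MPa, ρ = 7806 kg/m³
  alloy Y: σ_y = 469.0 MPa, ρ = 3188 kg/m³
  alloy V: σ_y = 346.0 MPa, ρ = 7881 kg/m³
  alloy Y: M = 147 kN·m/kg
  alloy J: M = 129 kN·m/kg
  alloy V: M = 43.9 kN·m/kg
The maximum is for alloy Y.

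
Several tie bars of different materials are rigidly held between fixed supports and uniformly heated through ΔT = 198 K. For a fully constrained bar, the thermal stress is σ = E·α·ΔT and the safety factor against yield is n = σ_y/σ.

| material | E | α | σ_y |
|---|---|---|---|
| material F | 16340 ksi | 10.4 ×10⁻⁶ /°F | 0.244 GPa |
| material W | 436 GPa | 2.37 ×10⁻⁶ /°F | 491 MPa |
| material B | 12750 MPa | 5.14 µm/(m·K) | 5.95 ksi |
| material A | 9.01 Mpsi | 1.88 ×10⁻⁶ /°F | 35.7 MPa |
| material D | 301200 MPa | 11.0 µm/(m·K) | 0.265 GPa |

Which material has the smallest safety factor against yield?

material D

With everything in SI (GPa, ×10⁻⁶/K, MPa):
  material F: E = 112.7, α = 18.7, σ_y = 244.0 → σ = 418 MPa, n = 0.584
  material W: E = 436.0, α = 4.27, σ_y = 491.0 → σ = 368 MPa, n = 1.33
  material B: E = 12.75, α = 5.14, σ_y = 41.02 → σ = 13.0 MPa, n = 3.16
  material A: E = 62.12, α = 3.38, σ_y = 35.70 → σ = 41.6 MPa, n = 0.858
  material D: E = 301.2, α = 11.0, σ_y = 265.0 → σ = 656 MPa, n = 0.404
Material D has the lowest safety factor, n = 0.404.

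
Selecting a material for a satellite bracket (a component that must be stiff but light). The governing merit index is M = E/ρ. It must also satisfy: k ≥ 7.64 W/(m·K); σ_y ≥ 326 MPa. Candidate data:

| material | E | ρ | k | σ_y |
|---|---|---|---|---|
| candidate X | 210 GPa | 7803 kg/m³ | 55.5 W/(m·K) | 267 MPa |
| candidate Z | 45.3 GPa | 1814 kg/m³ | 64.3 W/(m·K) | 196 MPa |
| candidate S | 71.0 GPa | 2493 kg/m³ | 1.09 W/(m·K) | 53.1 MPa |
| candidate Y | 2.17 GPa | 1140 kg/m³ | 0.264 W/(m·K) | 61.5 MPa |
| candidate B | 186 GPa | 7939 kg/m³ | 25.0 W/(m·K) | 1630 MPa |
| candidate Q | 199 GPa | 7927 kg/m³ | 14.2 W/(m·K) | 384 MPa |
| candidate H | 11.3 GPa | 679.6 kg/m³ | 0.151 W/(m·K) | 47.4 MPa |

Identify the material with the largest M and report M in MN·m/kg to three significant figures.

Screen on constraints: k ≥ 7.64 W/(m·K); σ_y ≥ 326 MPa. Survivors: candidate B, candidate Q.
Computing M directly (units already consistent):
  candidate Q: M = 25.1 MN·m/kg
  candidate B: M = 23.4 MN·m/kg
The maximum is for candidate Q.

candidate Q, M = 25.1 MN·m/kg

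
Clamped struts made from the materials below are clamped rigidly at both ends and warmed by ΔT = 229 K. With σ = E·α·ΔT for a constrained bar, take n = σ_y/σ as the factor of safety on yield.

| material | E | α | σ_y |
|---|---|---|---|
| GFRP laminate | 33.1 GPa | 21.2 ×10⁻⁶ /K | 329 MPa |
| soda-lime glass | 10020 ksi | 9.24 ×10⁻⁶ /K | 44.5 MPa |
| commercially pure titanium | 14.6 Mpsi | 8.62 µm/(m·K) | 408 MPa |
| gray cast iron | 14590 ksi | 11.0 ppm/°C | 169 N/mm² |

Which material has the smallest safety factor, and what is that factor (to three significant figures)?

soda-lime glass, n = 0.304

Per material, after unit conversion:
  GFRP laminate: E = 33.10, α = 21.2, σ_y = 329.0 → σ = 161 MPa, n = 2.05
  soda-lime glass: E = 69.09, α = 9.24, σ_y = 44.50 → σ = 146 MPa, n = 0.304
  commercially pure titanium: E = 100.7, α = 8.62, σ_y = 408.0 → σ = 199 MPa, n = 2.05
  gray cast iron: E = 100.6, α = 11.0, σ_y = 169.0 → σ = 253 MPa, n = 0.667
The minimum is soda-lime glass at n = 0.304.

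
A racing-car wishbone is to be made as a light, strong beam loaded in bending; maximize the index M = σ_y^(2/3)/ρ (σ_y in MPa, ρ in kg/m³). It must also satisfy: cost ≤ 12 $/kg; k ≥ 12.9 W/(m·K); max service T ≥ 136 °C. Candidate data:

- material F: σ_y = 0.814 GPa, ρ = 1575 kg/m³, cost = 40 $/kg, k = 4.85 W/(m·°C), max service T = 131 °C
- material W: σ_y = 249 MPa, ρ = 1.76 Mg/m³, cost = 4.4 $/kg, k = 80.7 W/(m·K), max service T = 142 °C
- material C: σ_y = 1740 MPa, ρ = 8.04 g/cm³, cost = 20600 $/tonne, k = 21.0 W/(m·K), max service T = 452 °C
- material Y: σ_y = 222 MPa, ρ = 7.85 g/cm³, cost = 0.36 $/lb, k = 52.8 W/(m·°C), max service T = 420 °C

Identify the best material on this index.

material W

Screen on constraints: cost ≤ 12 $/kg; k ≥ 12.9 W/(m·K); max service T ≥ 136 °C. Survivors: material W, material Y.
Normalizing units and computing the index:
  material W: σ_y = 249.0 MPa, ρ = 1760 kg/m³
  material Y: σ_y = 222.0 MPa, ρ = 7850 kg/m³
  material W: M = 22.5×10⁻³
  material Y: M = 4.67×10⁻³
Material W has the largest M.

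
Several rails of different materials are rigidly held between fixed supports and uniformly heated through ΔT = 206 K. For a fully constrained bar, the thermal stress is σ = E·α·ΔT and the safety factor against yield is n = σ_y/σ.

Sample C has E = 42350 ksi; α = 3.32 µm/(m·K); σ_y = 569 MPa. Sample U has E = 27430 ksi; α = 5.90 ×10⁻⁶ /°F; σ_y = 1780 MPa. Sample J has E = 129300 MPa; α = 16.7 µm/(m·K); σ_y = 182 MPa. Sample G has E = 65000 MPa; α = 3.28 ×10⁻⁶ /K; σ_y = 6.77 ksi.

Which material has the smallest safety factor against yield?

Per material, after unit conversion:
  sample C: E = 292.0, α = 3.32, σ_y = 569.0 → σ = 200 MPa, n = 2.85
  sample U: E = 189.1, α = 10.6, σ_y = 1780 → σ = 414 MPa, n = 4.30
  sample J: E = 129.3, α = 16.7, σ_y = 182.0 → σ = 445 MPa, n = 0.409
  sample G: E = 65.00, α = 3.28, σ_y = 46.68 → σ = 43.9 MPa, n = 1.06
Smallest n: sample J with n = 0.409.

sample J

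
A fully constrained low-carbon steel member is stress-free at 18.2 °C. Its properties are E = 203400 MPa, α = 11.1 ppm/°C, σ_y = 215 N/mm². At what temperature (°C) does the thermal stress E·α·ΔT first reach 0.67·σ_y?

E = 203400 MPa = 203.4 GPa.
σ_y = 215 N/mm² = 215.0 MPa.
E·α·ΔT = 144.1 MPa ⇒ ΔT = 144.1 / (203.4×10³ × 11.1×10⁻⁶) = 63.80 K.
T = 18.2 + 63.80 = 82.00 °C.

82.0 °C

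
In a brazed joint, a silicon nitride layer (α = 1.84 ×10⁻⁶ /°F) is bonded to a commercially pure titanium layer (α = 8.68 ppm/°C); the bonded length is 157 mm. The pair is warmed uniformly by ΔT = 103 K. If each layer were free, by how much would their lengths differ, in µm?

86.8 µm

silicon nitride: α = 1.84×10⁻⁶/°F × 9/5 = 3.31×10⁻⁶/K.
Δα = |3.31 − 8.68|×10⁻⁶/K = 5.37×10⁻⁶/K.
ΔL_mismatch = Δα·L·ΔT = 5.37×10⁻⁶ × 157.0 mm × 103.0 K = 86.8 µm.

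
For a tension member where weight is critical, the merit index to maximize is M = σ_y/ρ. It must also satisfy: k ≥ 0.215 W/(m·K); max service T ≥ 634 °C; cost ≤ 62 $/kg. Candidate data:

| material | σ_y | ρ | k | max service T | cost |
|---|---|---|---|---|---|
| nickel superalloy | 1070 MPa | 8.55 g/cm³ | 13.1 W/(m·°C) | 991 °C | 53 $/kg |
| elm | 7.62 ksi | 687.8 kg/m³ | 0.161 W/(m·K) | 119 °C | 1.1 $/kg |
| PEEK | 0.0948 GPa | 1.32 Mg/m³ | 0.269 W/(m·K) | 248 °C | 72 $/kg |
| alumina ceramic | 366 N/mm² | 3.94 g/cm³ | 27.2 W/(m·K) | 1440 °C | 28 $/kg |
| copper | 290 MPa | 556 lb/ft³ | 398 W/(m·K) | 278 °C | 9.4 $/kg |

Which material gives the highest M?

nickel superalloy

Screen on constraints: k ≥ 0.215 W/(m·K); max service T ≥ 634 °C; cost ≤ 62 $/kg. Survivors: nickel superalloy, alumina ceramic.
Convert each candidate to consistent units, then evaluate M:
  nickel superalloy: σ_y = 1070 MPa, ρ = 8550 kg/m³
  alumina ceramic: σ_y = 366.0 MPa, ρ = 3940 kg/m³
  nickel superalloy: M = 125 kN·m/kg
  alumina ceramic: M = 92.9 kN·m/kg
The maximum is for nickel superalloy.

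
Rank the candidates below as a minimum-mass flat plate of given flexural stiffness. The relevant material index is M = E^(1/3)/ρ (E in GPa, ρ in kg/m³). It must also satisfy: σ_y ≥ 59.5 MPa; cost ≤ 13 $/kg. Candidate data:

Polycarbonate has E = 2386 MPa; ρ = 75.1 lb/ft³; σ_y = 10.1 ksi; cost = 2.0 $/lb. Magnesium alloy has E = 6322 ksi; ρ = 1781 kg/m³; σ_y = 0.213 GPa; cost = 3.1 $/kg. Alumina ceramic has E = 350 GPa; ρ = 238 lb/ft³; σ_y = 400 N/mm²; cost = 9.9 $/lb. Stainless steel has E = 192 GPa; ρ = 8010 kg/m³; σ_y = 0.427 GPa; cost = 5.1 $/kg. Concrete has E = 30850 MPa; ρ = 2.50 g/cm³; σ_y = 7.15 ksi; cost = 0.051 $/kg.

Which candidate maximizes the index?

Screen on constraints: σ_y ≥ 59.5 MPa; cost ≤ 13 $/kg. Survivors: polycarbonate, magnesium alloy, stainless steel.
Convert each candidate to consistent units, then evaluate M:
  polycarbonate: E = 2.386 GPa, ρ = 1203 kg/m³
  magnesium alloy: E = 43.59 GPa, ρ = 1781 kg/m³
  stainless steel: E = 192.0 GPa, ρ = 8010 kg/m³
  magnesium alloy: M = 1.98×10⁻³
  polycarbonate: M = 1.11×10⁻³
  stainless steel: M = 0.720×10⁻³
Magnesium alloy ranks first.

magnesium alloy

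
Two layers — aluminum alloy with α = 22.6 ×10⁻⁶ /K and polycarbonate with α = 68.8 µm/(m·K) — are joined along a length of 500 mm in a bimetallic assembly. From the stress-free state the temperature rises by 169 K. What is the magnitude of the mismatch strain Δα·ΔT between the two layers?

7.81×10⁻³

Δα = |22.6 − 68.8|×10⁻⁶/K = 46.2×10⁻⁶/K.
Mismatch strain = Δα·ΔT = 46.2×10⁻⁶ × 169.0 = 7.81×10⁻³.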